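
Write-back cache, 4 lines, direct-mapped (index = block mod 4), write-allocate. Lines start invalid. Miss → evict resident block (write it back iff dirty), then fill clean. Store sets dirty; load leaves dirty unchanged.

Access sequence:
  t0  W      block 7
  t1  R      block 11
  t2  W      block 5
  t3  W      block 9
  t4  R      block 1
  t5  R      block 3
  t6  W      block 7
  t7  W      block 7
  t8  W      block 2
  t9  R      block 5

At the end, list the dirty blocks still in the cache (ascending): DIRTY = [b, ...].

DIRTY = [2, 7]

0: W B7 -> L3 miss  d=D]
1: R B11 -> L3 miss wb->B7  d=-]
2: W B5 -> L1 miss  d=D]
3: W B9 -> L1 miss wb->B5  d=D]
4: R B1 -> L1 miss wb->B9  d=-]
5: R B3 -> L3 miss  d=-]
6: W B7 -> L3 miss  d=D]
7: W B7 -> L3 hit  d=D]
8: W B2 -> L2 miss  d=D]
9: R B5 -> L1 miss  d=-]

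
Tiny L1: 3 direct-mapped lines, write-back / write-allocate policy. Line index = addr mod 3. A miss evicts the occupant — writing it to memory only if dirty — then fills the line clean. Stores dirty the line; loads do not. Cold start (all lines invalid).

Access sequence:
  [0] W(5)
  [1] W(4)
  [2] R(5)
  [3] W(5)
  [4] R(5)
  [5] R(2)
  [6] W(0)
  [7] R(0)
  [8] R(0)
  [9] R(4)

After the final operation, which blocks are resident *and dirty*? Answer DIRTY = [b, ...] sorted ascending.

DIRTY = [0, 4]

0: W B5 → L2 miss [D]
1: W B4 → L1 miss [D]
2: R B5 → L2 hit [D]
3: W B5 → L2 hit [D]
4: R B5 → L2 hit [D]
5: R B2 → L2 miss wb→B5 [-]
6: W B0 → L0 miss [D]
7: R B0 → L0 hit [D]
8: R B0 → L0 hit [D]
9: R B4 → L1 hit [D]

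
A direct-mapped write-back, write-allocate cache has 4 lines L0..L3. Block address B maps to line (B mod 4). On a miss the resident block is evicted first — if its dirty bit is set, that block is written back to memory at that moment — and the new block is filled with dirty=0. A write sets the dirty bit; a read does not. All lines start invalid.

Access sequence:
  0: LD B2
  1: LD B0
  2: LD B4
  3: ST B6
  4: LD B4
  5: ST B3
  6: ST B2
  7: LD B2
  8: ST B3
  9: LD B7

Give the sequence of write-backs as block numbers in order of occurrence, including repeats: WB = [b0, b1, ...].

0: R B2 → L2 miss [-]
1: R B0 → L0 miss [-]
2: R B4 → L0 miss [-]
3: W B6 → L2 miss [D]
4: R B4 → L0 hit [-]
5: W B3 → L3 miss [D]
6: W B2 → L2 miss wb→B6 [D]
7: R B2 → L2 hit [D]
8: W B3 → L3 hit [D]
9: R B7 → L3 miss wb→B3 [-]

WB = [6, 3]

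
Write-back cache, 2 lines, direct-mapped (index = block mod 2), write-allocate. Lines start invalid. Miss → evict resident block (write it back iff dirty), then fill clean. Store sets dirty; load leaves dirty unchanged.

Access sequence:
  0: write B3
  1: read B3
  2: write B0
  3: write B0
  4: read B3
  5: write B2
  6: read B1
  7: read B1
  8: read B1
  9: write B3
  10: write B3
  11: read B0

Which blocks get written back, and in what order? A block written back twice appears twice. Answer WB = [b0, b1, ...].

  0 | W B3 → L1 miss [D]
  1 | R B3 → L1 hit [D]
  2 | W B0 → L0 miss [D]
  3 | W B0 → L0 hit [D]
  4 | R B3 → L1 hit [D]
  5 | W B2 → L0 miss wb→B0 [D]
  6 | R B1 → L1 miss wb→B3 [-]
  7 | R B1 → L1 hit [-]
  8 | R B1 → L1 hit [-]
  9 | W B3 → L1 miss [D]
  10 | W B3 → L1 hit [D]
  11 | R B0 → L0 miss wb→B2 [-]

WB = [0, 3, 2]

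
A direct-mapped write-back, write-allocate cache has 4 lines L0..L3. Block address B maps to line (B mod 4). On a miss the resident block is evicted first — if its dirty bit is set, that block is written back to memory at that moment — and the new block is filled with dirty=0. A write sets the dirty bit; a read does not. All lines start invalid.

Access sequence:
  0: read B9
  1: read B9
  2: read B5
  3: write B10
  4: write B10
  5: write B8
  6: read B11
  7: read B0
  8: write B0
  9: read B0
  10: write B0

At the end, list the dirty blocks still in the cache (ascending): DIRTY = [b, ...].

DIRTY = [0, 10]

0: R B9 -> L1 miss  d=-]
1: R B9 -> L1 hit  d=-]
2: R B5 -> L1 miss  d=-]
3: W B10 -> L2 miss  d=D]
4: W B10 -> L2 hit  d=D]
5: W B8 -> L0 miss  d=D]
6: R B11 -> L3 miss  d=-]
7: R B0 -> L0 miss wb->B8  d=-]
8: W B0 -> L0 hit  d=D]
9: R B0 -> L0 hit  d=D]
10: W B0 -> L0 hit  d=D]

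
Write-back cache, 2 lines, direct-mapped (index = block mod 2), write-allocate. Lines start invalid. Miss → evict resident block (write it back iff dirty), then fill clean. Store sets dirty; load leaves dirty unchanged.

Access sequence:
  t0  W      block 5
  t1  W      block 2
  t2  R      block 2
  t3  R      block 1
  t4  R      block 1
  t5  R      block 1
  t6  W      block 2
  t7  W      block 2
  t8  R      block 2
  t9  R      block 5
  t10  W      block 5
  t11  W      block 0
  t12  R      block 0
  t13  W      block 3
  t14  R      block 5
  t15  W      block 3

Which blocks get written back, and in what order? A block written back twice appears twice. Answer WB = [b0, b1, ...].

0: W B5 → L1 miss [D]
1: W B2 → L0 miss [D]
2: R B2 → L0 hit [D]
3: R B1 → L1 miss wb→B5 [-]
4: R B1 → L1 hit [-]
5: R B1 → L1 hit [-]
6: W B2 → L0 hit [D]
7: W B2 → L0 hit [D]
8: R B2 → L0 hit [D]
9: R B5 → L1 miss [-]
10: W B5 → L1 hit [D]
11: W B0 → L0 miss wb→B2 [D]
12: R B0 → L0 hit [D]
13: W B3 → L1 miss wb→B5 [D]
14: R B5 → L1 miss wb→B3 [-]
15: W B3 → L1 miss [D]

WB = [5, 2, 5, 3]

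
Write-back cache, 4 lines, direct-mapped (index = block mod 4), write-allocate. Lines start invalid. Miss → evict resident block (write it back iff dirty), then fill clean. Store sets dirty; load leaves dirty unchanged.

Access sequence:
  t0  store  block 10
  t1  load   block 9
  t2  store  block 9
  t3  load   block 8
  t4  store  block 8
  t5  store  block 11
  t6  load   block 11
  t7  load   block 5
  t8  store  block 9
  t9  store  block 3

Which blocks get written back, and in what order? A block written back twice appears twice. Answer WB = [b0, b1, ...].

WB = [9, 11]

0: W B10 -> L2 miss  d=D]
1: R B9 -> L1 miss  d=-]
2: W B9 -> L1 hit  d=D]
3: R B8 -> L0 miss  d=-]
4: W B8 -> L0 hit  d=D]
5: W B11 -> L3 miss  d=D]
6: R B11 -> L3 hit  d=D]
7: R B5 -> L1 miss wb->B9  d=-]
8: W B9 -> L1 miss  d=D]
9: W B3 -> L3 miss wb->B11  d=D]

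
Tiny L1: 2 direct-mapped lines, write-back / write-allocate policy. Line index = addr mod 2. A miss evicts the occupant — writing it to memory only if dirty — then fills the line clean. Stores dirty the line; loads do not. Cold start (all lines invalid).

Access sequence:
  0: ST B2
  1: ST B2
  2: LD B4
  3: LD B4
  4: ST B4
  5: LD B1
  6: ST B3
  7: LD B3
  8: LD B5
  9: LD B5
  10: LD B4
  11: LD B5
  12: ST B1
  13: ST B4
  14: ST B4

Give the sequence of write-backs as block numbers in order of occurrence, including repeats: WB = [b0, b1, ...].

0: W B2 → L0 miss [D]
1: W B2 → L0 hit [D]
2: R B4 → L0 miss wb→B2 [-]
3: R B4 → L0 hit [-]
4: W B4 → L0 hit [D]
5: R B1 → L1 miss [-]
6: W B3 → L1 miss [D]
7: R B3 → L1 hit [D]
8: R B5 → L1 miss wb→B3 [-]
9: R B5 → L1 hit [-]
10: R B4 → L0 hit [D]
11: R B5 → L1 hit [-]
12: W B1 → L1 miss [D]
13: W B4 → L0 hit [D]
14: W B4 → L0 hit [D]

WB = [2, 3]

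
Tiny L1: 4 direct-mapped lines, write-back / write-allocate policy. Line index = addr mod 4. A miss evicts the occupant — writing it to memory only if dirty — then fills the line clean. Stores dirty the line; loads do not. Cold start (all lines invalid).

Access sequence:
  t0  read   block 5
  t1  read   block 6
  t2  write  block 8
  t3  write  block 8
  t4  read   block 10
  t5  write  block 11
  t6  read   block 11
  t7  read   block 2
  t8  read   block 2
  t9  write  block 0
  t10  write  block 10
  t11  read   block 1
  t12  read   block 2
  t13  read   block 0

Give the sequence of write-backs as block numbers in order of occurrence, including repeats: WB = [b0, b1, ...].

WB = [8, 10]

  0 | R B5 → L1 miss [-]
  1 | R B6 → L2 miss [-]
  2 | W B8 → L0 miss [D]
  3 | W B8 → L0 hit [D]
  4 | R B10 → L2 miss [-]
  5 | W B11 → L3 miss [D]
  6 | R B11 → L3 hit [D]
  7 | R B2 → L2 miss [-]
  8 | R B2 → L2 hit [-]
  9 | W B0 → L0 miss wb→B8 [D]
  10 | W B10 → L2 miss [D]
  11 | R B1 → L1 miss [-]
  12 | R B2 → L2 miss wb→B10 [-]
  13 | R B0 → L0 hit [D]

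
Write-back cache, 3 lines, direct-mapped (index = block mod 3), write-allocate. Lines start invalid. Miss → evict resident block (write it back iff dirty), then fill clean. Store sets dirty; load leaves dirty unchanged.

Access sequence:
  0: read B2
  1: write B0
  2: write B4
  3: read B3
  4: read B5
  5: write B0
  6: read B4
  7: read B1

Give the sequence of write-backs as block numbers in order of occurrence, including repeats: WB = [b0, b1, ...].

  0 | R B2 → L2 miss [-]
  1 | W B0 → L0 miss [D]
  2 | W B4 → L1 miss [D]
  3 | R B3 → L0 miss wb→B0 [-]
  4 | R B5 → L2 miss [-]
  5 | W B0 → L0 miss [D]
  6 | R B4 → L1 hit [D]
  7 | R B1 → L1 miss wb→B4 [-]

WB = [0, 4]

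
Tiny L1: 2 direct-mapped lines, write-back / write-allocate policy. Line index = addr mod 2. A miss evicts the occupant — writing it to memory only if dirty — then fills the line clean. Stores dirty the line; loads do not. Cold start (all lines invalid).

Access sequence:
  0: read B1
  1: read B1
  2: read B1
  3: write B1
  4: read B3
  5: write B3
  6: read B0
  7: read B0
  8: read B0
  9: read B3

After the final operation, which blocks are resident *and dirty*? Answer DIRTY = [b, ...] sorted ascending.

DIRTY = [3]

0: R B1 -> L1 miss  d=-]
1: R B1 -> L1 hit  d=-]
2: R B1 -> L1 hit  d=-]
3: W B1 -> L1 hit  d=D]
4: R B3 -> L1 miss wb->B1  d=-]
5: W B3 -> L1 hit  d=D]
6: R B0 -> L0 miss  d=-]
7: R B0 -> L0 hit  d=-]
8: R B0 -> L0 hit  d=-]
9: R B3 -> L1 hit  d=D]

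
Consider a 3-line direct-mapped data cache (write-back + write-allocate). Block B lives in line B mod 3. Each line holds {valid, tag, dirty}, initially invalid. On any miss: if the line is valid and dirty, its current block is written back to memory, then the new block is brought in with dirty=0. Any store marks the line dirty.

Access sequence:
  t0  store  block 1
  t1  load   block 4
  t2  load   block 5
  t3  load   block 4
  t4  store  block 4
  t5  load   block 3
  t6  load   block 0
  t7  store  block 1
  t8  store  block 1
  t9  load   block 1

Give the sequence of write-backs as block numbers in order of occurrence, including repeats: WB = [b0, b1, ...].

WB = [1, 4]

  0 | W B1 → L1 miss [D]
  1 | R B4 → L1 miss wb→B1 [-]
  2 | R B5 → L2 miss [-]
  3 | R B4 → L1 hit [-]
  4 | W B4 → L1 hit [D]
  5 | R B3 → L0 miss [-]
  6 | R B0 → L0 miss [-]
  7 | W B1 → L1 miss wb→B4 [D]
  8 | W B1 → L1 hit [D]
  9 | R B1 → L1 hit [D]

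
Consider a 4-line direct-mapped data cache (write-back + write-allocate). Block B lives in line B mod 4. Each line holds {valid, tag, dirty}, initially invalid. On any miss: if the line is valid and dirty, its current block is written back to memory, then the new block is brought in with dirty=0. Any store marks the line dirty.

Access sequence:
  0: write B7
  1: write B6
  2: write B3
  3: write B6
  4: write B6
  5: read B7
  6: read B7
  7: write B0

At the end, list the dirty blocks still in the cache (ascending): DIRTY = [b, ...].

DIRTY = [0, 6]

0: W B7 -> L3 miss  d=D]
1: W B6 -> L2 miss  d=D]
2: W B3 -> L3 miss wb->B7  d=D]
3: W B6 -> L2 hit  d=D]
4: W B6 -> L2 hit  d=D]
5: R B7 -> L3 miss wb->B3  d=-]
6: R B7 -> L3 hit  d=-]
7: W B0 -> L0 miss  d=D]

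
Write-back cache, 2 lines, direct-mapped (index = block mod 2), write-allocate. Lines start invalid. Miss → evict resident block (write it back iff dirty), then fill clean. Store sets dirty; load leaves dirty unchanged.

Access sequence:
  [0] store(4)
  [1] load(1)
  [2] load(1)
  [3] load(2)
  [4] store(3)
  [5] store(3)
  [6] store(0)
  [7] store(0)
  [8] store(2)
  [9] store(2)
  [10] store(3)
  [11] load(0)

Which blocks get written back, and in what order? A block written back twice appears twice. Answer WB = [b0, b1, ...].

  0 | W B4 → L0 miss [D]
  1 | R B1 → L1 miss [-]
  2 | R B1 → L1 hit [-]
  3 | R B2 → L0 miss wb→B4 [-]
  4 | W B3 → L1 miss [D]
  5 | W B3 → L1 hit [D]
  6 | W B0 → L0 miss [D]
  7 | W B0 → L0 hit [D]
  8 | W B2 → L0 miss wb→B0 [D]
  9 | W B2 → L0 hit [D]
  10 | W B3 → L1 hit [D]
  11 | R B0 → L0 miss wb→B2 [-]

WB = [4, 0, 2]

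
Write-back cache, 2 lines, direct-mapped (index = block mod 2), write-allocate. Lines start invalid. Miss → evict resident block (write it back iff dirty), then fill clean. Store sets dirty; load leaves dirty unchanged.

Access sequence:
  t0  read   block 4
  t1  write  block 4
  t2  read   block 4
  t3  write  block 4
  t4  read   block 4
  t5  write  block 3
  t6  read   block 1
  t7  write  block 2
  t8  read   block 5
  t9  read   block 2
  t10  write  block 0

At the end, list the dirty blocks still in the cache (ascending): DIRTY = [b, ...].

DIRTY = [0]

0: R B4 -> L0 miss  d=-]
1: W B4 -> L0 hit  d=D]
2: R B4 -> L0 hit  d=D]
3: W B4 -> L0 hit  d=D]
4: R B4 -> L0 hit  d=D]
5: W B3 -> L1 miss  d=D]
6: R B1 -> L1 miss wb->B3  d=-]
7: W B2 -> L0 miss wb->B4  d=D]
8: R B5 -> L1 miss  d=-]
9: R B2 -> L0 hit  d=D]
10: W B0 -> L0 miss wb->B2  d=D]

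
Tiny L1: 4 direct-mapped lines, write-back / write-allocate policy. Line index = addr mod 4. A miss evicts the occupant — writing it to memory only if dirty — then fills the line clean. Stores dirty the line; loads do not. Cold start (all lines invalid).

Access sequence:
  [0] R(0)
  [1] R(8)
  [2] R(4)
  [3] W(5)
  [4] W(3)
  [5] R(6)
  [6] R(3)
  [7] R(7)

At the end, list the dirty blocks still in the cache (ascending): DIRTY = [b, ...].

DIRTY = [5]

0: R B0 -> L0 miss  d=-]
1: R B8 -> L0 miss  d=-]
2: R B4 -> L0 miss  d=-]
3: W B5 -> L1 miss  d=D]
4: W B3 -> L3 miss  d=D]
5: R B6 -> L2 miss  d=-]
6: R B3 -> L3 hit  d=D]
7: R B7 -> L3 miss wb->B3  d=-]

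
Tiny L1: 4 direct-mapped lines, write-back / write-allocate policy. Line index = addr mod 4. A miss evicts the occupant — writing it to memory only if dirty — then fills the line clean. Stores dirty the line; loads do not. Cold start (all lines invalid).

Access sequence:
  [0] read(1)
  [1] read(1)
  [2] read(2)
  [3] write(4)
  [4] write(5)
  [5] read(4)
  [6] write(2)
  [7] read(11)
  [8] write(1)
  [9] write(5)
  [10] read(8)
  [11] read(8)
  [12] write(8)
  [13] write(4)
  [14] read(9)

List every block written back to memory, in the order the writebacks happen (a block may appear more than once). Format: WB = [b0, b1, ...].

WB = [5, 1, 4, 8, 5]

  0 | R B1 → L1 miss [-]
  1 | R B1 → L1 hit [-]
  2 | R B2 → L2 miss [-]
  3 | W B4 → L0 miss [D]
  4 | W B5 → L1 miss [D]
  5 | R B4 → L0 hit [D]
  6 | W B2 → L2 hit [D]
  7 | R B11 → L3 miss [-]
  8 | W B1 → L1 miss wb→B5 [D]
  9 | W B5 → L1 miss wb→B1 [D]
  10 | R B8 → L0 miss wb→B4 [-]
  11 | R B8 → L0 hit [-]
  12 | W B8 → L0 hit [D]
  13 | W B4 → L0 miss wb→B8 [D]
  14 | R B9 → L1 miss wb→B5 [-]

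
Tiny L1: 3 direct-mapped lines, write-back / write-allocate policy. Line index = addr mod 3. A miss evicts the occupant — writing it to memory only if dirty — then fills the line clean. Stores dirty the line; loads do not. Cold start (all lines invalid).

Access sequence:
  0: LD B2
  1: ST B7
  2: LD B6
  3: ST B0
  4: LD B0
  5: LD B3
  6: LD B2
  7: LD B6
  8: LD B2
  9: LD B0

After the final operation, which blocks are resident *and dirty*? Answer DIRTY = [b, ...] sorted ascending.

DIRTY = [7]

  0 | R B2 → L2 miss [-]
  1 | W B7 → L1 miss [D]
  2 | R B6 → L0 miss [-]
  3 | W B0 → L0 miss [D]
  4 | R B0 → L0 hit [D]
  5 | R B3 → L0 miss wb→B0 [-]
  6 | R B2 → L2 hit [-]
  7 | R B6 → L0 miss [-]
  8 | R B2 → L2 hit [-]
  9 | R B0 → L0 miss [-]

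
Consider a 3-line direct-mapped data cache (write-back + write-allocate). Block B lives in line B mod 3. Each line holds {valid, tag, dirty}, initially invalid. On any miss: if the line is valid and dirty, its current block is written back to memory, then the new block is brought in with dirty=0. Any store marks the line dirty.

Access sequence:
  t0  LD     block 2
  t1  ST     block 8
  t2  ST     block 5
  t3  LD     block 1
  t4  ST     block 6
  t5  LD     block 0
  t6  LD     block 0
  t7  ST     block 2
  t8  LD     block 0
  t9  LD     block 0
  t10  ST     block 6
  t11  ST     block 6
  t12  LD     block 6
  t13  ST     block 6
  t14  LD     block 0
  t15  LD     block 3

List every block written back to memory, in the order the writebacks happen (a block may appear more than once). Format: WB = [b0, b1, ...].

WB = [8, 6, 5, 6]

  0 | R B2 → L2 miss [-]
  1 | W B8 → L2 miss [D]
  2 | W B5 → L2 miss wb→B8 [D]
  3 | R B1 → L1 miss [-]
  4 | W B6 → L0 miss [D]
  5 | R B0 → L0 miss wb→B6 [-]
  6 | R B0 → L0 hit [-]
  7 | W B2 → L2 miss wb→B5 [D]
  8 | R B0 → L0 hit [-]
  9 | R B0 → L0 hit [-]
  10 | W B6 → L0 miss [D]
  11 | W B6 → L0 hit [D]
  12 | R B6 → L0 hit [D]
  13 | W B6 → L0 hit [D]
  14 | R B0 → L0 miss wb→B6 [-]
  15 | R B3 → L0 miss [-]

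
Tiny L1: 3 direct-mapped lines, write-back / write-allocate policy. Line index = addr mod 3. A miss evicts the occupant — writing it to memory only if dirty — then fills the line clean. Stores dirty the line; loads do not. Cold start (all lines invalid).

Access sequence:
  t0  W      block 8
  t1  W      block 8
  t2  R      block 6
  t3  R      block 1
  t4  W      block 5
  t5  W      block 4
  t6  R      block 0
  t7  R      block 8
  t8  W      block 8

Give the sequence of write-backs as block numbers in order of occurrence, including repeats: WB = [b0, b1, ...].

WB = [8, 5]

0: W B8 -> L2 miss  d=D]
1: W B8 -> L2 hit  d=D]
2: R B6 -> L0 miss  d=-]
3: R B1 -> L1 miss  d=-]
4: W B5 -> L2 miss wb->B8  d=D]
5: W B4 -> L1 miss  d=D]
6: R B0 -> L0 miss  d=-]
7: R B8 -> L2 miss wb->B5  d=-]
8: W B8 -> L2 hit  d=D]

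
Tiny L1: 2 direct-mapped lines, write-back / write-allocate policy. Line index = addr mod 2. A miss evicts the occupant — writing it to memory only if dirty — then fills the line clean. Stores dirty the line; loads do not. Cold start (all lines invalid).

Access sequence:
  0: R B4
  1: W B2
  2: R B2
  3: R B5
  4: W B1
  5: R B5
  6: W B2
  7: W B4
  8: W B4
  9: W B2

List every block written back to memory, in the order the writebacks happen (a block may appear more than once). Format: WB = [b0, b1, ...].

WB = [1, 2, 4]

0: R B4 -> L0 miss  d=-]
1: W B2 -> L0 miss  d=D]
2: R B2 -> L0 hit  d=D]
3: R B5 -> L1 miss  d=-]
4: W B1 -> L1 miss  d=D]
5: R B5 -> L1 miss wb->B1  d=-]
6: W B2 -> L0 hit  d=D]
7: W B4 -> L0 miss wb->B2  d=D]
8: W B4 -> L0 hit  d=D]
9: W B2 -> L0 miss wb->B4  d=D]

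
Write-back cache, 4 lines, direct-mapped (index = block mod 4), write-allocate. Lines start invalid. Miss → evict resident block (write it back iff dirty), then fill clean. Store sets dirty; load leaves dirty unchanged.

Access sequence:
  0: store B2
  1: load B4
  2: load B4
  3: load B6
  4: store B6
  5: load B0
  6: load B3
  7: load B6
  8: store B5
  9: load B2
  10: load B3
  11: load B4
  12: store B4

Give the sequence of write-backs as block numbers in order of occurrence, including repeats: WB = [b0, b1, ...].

0: W B2 → L2 miss [D]
1: R B4 → L0 miss [-]
2: R B4 → L0 hit [-]
3: R B6 → L2 miss wb→B2 [-]
4: W B6 → L2 hit [D]
5: R B0 → L0 miss [-]
6: R B3 → L3 miss [-]
7: R B6 → L2 hit [D]
8: W B5 → L1 miss [D]
9: R B2 → L2 miss wb→B6 [-]
10: R B3 → L3 hit [-]
11: R B4 → L0 miss [-]
12: W B4 → L0 hit [D]

WB = [2, 6]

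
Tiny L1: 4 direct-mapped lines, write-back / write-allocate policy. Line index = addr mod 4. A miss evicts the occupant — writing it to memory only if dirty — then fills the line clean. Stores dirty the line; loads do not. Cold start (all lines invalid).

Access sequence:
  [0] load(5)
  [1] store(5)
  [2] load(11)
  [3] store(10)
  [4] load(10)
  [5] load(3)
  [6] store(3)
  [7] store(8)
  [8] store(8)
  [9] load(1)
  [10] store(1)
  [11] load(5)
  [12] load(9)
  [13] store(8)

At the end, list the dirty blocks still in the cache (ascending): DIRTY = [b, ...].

DIRTY = [3, 8, 10]

0: R B5 -> L1 miss  d=-]
1: W B5 -> L1 hit  d=D]
2: R B11 -> L3 miss  d=-]
3: W B10 -> L2 miss  d=D]
4: R B10 -> L2 hit  d=D]
5: R B3 -> L3 miss  d=-]
6: W B3 -> L3 hit  d=D]
7: W B8 -> L0 miss  d=D]
8: W B8 -> L0 hit  d=D]
9: R B1 -> L1 miss wb->B5  d=-]
10: W B1 -> L1 hit  d=D]
11: R B5 -> L1 miss wb->B1  d=-]
12: R B9 -> L1 miss  d=-]
13: W B8 -> L0 hit  d=D]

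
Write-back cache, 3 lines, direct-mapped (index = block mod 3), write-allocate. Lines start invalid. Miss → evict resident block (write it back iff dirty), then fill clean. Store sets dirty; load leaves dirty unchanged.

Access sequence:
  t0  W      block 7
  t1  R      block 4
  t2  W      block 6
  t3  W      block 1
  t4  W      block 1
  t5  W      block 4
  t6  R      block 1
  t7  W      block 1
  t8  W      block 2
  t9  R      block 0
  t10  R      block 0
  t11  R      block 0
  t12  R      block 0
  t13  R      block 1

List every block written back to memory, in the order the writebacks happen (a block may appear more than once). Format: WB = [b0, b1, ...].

WB = [7, 1, 4, 6]

0: W B7 -> L1 miss  d=D]
1: R B4 -> L1 miss wb->B7  d=-]
2: W B6 -> L0 miss  d=D]
3: W B1 -> L1 miss  d=D]
4: W B1 -> L1 hit  d=D]
5: W B4 -> L1 miss wb->B1  d=D]
6: R B1 -> L1 miss wb->B4  d=-]
7: W B1 -> L1 hit  d=D]
8: W B2 -> L2 miss  d=D]
9: R B0 -> L0 miss wb->B6  d=-]
10: R B0 -> L0 hit  d=-]
11: R B0 -> L0 hit  d=-]
12: R B0 -> L0 hit  d=-]
13: R B1 -> L1 hit  d=D]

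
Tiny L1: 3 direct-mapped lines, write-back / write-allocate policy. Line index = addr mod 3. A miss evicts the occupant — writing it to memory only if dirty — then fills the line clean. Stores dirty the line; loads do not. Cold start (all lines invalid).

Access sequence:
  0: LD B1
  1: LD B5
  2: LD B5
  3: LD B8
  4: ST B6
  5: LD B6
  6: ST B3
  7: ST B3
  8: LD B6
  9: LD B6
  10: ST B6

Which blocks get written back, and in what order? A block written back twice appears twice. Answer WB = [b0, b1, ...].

  0 | R B1 → L1 miss [-]
  1 | R B5 → L2 miss [-]
  2 | R B5 → L2 hit [-]
  3 | R B8 → L2 miss [-]
  4 | W B6 → L0 miss [D]
  5 | R B6 → L0 hit [D]
  6 | W B3 → L0 miss wb→B6 [D]
  7 | W B3 → L0 hit [D]
  8 | R B6 → L0 miss wb→B3 [-]
  9 | R B6 → L0 hit [-]
  10 | W B6 → L0 hit [D]

WB = [6, 3]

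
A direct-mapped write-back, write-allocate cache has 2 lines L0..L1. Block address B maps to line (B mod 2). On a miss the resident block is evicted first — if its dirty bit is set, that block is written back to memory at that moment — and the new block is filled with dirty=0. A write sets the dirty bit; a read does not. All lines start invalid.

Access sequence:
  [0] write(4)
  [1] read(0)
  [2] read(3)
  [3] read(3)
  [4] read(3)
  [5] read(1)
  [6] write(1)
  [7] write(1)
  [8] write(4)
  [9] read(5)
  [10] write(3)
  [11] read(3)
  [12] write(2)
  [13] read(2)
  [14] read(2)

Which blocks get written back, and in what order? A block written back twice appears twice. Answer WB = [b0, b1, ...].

  0 | W B4 → L0 miss [D]
  1 | R B0 → L0 miss wb→B4 [-]
  2 | R B3 → L1 miss [-]
  3 | R B3 → L1 hit [-]
  4 | R B3 → L1 hit [-]
  5 | R B1 → L1 miss [-]
  6 | W B1 → L1 hit [D]
  7 | W B1 → L1 hit [D]
  8 | W B4 → L0 miss [D]
  9 | R B5 → L1 miss wb→B1 [-]
  10 | W B3 → L1 miss [D]
  11 | R B3 → L1 hit [D]
  12 | W B2 → L0 miss wb→B4 [D]
  13 | R B2 → L0 hit [D]
  14 | R B2 → L0 hit [D]

WB = [4, 1, 4]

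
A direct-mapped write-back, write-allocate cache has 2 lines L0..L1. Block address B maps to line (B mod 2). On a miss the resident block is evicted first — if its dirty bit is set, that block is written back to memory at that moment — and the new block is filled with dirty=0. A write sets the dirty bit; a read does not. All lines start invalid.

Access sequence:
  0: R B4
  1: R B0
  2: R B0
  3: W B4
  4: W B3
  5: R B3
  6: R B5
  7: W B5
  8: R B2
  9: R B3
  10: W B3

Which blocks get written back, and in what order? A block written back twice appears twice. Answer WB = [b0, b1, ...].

0: R B4 -> L0 miss  d=-]
1: R B0 -> L0 miss  d=-]
2: R B0 -> L0 hit  d=-]
3: W B4 -> L0 miss  d=D]
4: W B3 -> L1 miss  d=D]
5: R B3 -> L1 hit  d=D]
6: R B5 -> L1 miss wb->B3  d=-]
7: W B5 -> L1 hit  d=D]
8: R B2 -> L0 miss wb->B4  d=-]
9: R B3 -> L1 miss wb->B5  d=-]
10: W B3 -> L1 hit  d=D]

WB = [3, 4, 5]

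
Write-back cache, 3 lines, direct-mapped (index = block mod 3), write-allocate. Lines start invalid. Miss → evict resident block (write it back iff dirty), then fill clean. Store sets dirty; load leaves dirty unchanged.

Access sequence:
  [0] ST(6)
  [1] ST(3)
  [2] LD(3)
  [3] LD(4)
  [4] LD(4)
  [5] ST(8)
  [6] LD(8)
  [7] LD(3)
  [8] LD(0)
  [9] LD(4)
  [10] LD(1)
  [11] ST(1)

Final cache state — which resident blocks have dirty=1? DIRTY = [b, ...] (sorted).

0: W B6 -> L0 miss  d=D]
1: W B3 -> L0 miss wb->B6  d=D]
2: R B3 -> L0 hit  d=D]
3: R B4 -> L1 miss  d=-]
4: R B4 -> L1 hit  d=-]
5: W B8 -> L2 miss  d=D]
6: R B8 -> L2 hit  d=D]
7: R B3 -> L0 hit  d=D]
8: R B0 -> L0 miss wb->B3  d=-]
9: R B4 -> L1 hit  d=-]
10: R B1 -> L1 miss  d=-]
11: W B1 -> L1 hit  d=D]

DIRTY = [1, 8]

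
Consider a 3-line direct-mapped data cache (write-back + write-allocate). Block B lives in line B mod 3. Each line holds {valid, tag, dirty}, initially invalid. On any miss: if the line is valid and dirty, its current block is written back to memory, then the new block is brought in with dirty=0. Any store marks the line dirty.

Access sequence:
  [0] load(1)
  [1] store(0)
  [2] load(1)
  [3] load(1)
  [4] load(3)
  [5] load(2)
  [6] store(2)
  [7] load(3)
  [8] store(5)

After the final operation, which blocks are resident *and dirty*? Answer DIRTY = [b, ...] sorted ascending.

0: R B1 → L1 miss [-]
1: W B0 → L0 miss [D]
2: R B1 → L1 hit [-]
3: R B1 → L1 hit [-]
4: R B3 → L0 miss wb→B0 [-]
5: R B2 → L2 miss [-]
6: W B2 → L2 hit [D]
7: R B3 → L0 hit [-]
8: W B5 → L2 miss wb→B2 [D]

DIRTY = [5]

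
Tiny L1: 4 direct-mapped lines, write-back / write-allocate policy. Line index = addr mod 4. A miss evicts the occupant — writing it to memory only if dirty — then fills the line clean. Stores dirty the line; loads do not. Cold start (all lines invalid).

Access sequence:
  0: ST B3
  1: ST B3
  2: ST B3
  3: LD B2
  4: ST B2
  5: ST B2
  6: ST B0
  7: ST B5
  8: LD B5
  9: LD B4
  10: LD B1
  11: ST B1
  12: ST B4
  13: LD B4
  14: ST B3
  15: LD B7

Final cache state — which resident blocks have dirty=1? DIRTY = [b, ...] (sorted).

0: W B3 → L3 miss [D]
1: W B3 → L3 hit [D]
2: W B3 → L3 hit [D]
3: R B2 → L2 miss [-]
4: W B2 → L2 hit [D]
5: W B2 → L2 hit [D]
6: W B0 → L0 miss [D]
7: W B5 → L1 miss [D]
8: R B5 → L1 hit [D]
9: R B4 → L0 miss wb→B0 [-]
10: R B1 → L1 miss wb→B5 [-]
11: W B1 → L1 hit [D]
12: W B4 → L0 hit [D]
13: R B4 → L0 hit [D]
14: W B3 → L3 hit [D]
15: R B7 → L3 miss wb→B3 [-]

DIRTY = [1, 2, 4]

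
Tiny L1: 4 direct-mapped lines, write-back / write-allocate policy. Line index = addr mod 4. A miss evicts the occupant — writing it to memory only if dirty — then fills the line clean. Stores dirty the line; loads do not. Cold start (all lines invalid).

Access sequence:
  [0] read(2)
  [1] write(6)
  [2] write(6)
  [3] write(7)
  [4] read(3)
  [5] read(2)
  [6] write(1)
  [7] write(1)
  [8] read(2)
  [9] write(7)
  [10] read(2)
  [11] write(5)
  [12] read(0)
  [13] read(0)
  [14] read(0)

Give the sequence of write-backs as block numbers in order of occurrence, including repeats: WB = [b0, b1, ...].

0: R B2 -> L2 miss  d=-]
1: W B6 -> L2 miss  d=D]
2: W B6 -> L2 hit  d=D]
3: W B7 -> L3 miss  d=D]
4: R B3 -> L3 miss wb->B7  d=-]
5: R B2 -> L2 miss wb->B6  d=-]
6: W B1 -> L1 miss  d=D]
7: W B1 -> L1 hit  d=D]
8: R B2 -> L2 hit  d=-]
9: W B7 -> L3 miss  d=D]
10: R B2 -> L2 hit  d=-]
11: W B5 -> L1 miss wb->B1  d=D]
12: R B0 -> L0 miss  d=-]
13: R B0 -> L0 hit  d=-]
14: R B0 -> L0 hit  d=-]

WB = [7, 6, 1]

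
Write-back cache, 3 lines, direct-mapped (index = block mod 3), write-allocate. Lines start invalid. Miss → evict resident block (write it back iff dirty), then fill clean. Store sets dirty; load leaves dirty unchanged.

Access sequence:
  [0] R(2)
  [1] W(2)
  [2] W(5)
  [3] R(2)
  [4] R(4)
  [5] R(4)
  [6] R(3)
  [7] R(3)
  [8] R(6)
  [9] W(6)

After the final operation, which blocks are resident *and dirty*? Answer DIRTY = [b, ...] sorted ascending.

0: R B2 -> L2 miss  d=-]
1: W B2 -> L2 hit  d=D]
2: W B5 -> L2 miss wb->B2  d=D]
3: R B2 -> L2 miss wb->B5  d=-]
4: R B4 -> L1 miss  d=-]
5: R B4 -> L1 hit  d=-]
6: R B3 -> L0 miss  d=-]
7: R B3 -> L0 hit  d=-]
8: R B6 -> L0 miss  d=-]
9: W B6 -> L0 hit  d=D]

DIRTY = [6]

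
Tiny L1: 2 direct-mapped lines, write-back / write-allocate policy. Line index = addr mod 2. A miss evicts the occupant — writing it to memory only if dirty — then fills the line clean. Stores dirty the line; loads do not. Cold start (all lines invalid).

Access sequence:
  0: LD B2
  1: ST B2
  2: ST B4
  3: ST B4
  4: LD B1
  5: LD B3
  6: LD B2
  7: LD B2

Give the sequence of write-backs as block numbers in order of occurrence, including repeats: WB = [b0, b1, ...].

WB = [2, 4]

0: R B2 → L0 miss [-]
1: W B2 → L0 hit [D]
2: W B4 → L0 miss wb→B2 [D]
3: W B4 → L0 hit [D]
4: R B1 → L1 miss [-]
5: R B3 → L1 miss [-]
6: R B2 → L0 miss wb→B4 [-]
7: R B2 → L0 hit [-]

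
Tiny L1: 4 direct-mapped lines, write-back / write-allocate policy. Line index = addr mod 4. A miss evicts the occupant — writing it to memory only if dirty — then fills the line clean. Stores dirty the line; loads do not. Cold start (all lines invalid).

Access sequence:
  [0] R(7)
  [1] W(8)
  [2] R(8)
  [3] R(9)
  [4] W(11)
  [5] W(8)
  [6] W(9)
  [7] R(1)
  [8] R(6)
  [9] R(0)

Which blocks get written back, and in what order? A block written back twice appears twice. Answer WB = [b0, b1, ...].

0: R B7 → L3 miss [-]
1: W B8 → L0 miss [D]
2: R B8 → L0 hit [D]
3: R B9 → L1 miss [-]
4: W B11 → L3 miss [D]
5: W B8 → L0 hit [D]
6: W B9 → L1 hit [D]
7: R B1 → L1 miss wb→B9 [-]
8: R B6 → L2 miss [-]
9: R B0 → L0 miss wb→B8 [-]

WB = [9, 8]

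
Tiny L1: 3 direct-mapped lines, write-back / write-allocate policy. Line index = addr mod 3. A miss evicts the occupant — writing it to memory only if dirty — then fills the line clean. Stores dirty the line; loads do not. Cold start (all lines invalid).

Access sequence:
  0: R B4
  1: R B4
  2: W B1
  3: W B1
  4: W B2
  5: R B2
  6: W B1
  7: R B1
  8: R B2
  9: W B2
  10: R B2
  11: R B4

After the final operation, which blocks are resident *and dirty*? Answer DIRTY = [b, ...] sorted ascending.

0: R B4 → L1 miss [-]
1: R B4 → L1 hit [-]
2: W B1 → L1 miss [D]
3: W B1 → L1 hit [D]
4: W B2 → L2 miss [D]
5: R B2 → L2 hit [D]
6: W B1 → L1 hit [D]
7: R B1 → L1 hit [D]
8: R B2 → L2 hit [D]
9: W B2 → L2 hit [D]
10: R B2 → L2 hit [D]
11: R B4 → L1 miss wb→B1 [-]

DIRTY = [2]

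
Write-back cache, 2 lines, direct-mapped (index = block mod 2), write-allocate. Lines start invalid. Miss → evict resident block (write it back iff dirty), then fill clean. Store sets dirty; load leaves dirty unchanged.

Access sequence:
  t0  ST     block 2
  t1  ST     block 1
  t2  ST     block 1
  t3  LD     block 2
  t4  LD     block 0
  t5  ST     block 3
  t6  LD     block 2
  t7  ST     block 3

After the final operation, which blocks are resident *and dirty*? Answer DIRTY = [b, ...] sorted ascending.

0: W B2 -> L0 miss  d=D]
1: W B1 -> L1 miss  d=D]
2: W B1 -> L1 hit  d=D]
3: R B2 -> L0 hit  d=D]
4: R B0 -> L0 miss wb->B2  d=-]
5: W B3 -> L1 miss wb->B1  d=D]
6: R B2 -> L0 miss  d=-]
7: W B3 -> L1 hit  d=D]

DIRTY = [3]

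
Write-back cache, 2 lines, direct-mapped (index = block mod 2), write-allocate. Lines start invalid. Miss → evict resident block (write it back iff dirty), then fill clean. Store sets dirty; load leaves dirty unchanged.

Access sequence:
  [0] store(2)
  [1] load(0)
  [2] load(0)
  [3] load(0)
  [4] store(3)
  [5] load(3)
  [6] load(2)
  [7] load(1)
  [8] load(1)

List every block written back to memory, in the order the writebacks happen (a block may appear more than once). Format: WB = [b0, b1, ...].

WB = [2, 3]

0: W B2 → L0 miss [D]
1: R B0 → L0 miss wb→B2 [-]
2: R B0 → L0 hit [-]
3: R B0 → L0 hit [-]
4: W B3 → L1 miss [D]
5: R B3 → L1 hit [D]
6: R B2 → L0 miss [-]
7: R B1 → L1 miss wb→B3 [-]
8: R B1 → L1 hit [-]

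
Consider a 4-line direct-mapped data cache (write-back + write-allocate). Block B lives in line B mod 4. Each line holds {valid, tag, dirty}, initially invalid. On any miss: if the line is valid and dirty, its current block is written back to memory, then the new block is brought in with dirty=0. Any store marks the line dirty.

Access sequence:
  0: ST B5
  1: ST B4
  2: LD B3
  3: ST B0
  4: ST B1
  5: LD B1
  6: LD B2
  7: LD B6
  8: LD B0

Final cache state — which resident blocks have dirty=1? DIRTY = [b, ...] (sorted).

  0 | W B5 → L1 miss [D]
  1 | W B4 → L0 miss [D]
  2 | R B3 → L3 miss [-]
  3 | W B0 → L0 miss wb→B4 [D]
  4 | W B1 → L1 miss wb→B5 [D]
  5 | R B1 → L1 hit [D]
  6 | R B2 → L2 miss [-]
  7 | R B6 → L2 miss [-]
  8 | R B0 → L0 hit [D]

DIRTY = [0, 1]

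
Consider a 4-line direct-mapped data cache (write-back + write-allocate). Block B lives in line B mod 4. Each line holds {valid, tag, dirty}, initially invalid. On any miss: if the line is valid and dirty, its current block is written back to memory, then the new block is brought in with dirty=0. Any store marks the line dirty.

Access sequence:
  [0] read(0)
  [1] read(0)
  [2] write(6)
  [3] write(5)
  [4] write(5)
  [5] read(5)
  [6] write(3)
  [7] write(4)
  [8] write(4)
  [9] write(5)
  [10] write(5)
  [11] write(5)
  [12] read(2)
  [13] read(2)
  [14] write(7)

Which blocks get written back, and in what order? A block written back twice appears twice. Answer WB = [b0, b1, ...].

WB = [6, 3]

  0 | R B0 → L0 miss [-]
  1 | R B0 → L0 hit [-]
  2 | W B6 → L2 miss [D]
  3 | W B5 → L1 miss [D]
  4 | W B5 → L1 hit [D]
  5 | R B5 → L1 hit [D]
  6 | W B3 → L3 miss [D]
  7 | W B4 → L0 miss [D]
  8 | W B4 → L0 hit [D]
  9 | W B5 → L1 hit [D]
  10 | W B5 → L1 hit [D]
  11 | W B5 → L1 hit [D]
  12 | R B2 → L2 miss wb→B6 [-]
  13 | R B2 → L2 hit [-]
  14 | W B7 → L3 miss wb→B3 [D]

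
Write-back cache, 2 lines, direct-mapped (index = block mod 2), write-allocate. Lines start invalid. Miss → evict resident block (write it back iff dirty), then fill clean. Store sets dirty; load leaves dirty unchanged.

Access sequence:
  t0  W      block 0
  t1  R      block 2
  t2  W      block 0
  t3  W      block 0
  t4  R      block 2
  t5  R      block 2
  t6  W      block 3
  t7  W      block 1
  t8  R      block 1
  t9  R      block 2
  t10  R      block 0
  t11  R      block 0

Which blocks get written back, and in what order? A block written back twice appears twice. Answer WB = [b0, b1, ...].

WB = [0, 0, 3]

  0 | W B0 → L0 miss [D]
  1 | R B2 → L0 miss wb→B0 [-]
  2 | W B0 → L0 miss [D]
  3 | W B0 → L0 hit [D]
  4 | R B2 → L0 miss wb→B0 [-]
  5 | R B2 → L0 hit [-]
  6 | W B3 → L1 miss [D]
  7 | W B1 → L1 miss wb→B3 [D]
  8 | R B1 → L1 hit [D]
  9 | R B2 → L0 hit [-]
  10 | R B0 → L0 miss [-]
  11 | R B0 → L0 hit [-]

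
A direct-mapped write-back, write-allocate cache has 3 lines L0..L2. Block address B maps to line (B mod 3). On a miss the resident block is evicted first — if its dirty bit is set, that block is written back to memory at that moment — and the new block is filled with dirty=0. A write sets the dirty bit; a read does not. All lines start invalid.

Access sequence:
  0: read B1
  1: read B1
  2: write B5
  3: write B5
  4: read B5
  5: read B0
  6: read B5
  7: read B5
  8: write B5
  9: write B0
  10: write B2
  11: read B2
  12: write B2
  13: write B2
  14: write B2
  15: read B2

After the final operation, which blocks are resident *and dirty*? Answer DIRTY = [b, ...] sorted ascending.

DIRTY = [0, 2]

  0 | R B1 → L1 miss [-]
  1 | R B1 → L1 hit [-]
  2 | W B5 → L2 miss [D]
  3 | W B5 → L2 hit [D]
  4 | R B5 → L2 hit [D]
  5 | R B0 → L0 miss [-]
  6 | R B5 → L2 hit [D]
  7 | R B5 → L2 hit [D]
  8 | W B5 → L2 hit [D]
  9 | W B0 → L0 hit [D]
  10 | W B2 → L2 miss wb→B5 [D]
  11 | R B2 → L2 hit [D]
  12 | W B2 → L2 hit [D]
  13 | W B2 → L2 hit [D]
  14 | W B2 → L2 hit [D]
  15 | R B2 → L2 hit [D]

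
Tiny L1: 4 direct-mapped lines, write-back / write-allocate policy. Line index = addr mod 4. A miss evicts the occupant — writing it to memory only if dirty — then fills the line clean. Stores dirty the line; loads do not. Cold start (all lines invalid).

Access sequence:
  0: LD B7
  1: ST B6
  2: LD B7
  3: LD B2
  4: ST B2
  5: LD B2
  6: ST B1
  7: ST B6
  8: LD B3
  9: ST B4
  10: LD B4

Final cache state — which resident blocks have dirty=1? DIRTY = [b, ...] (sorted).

DIRTY = [1, 4, 6]

0: R B7 -> L3 miss  d=-]
1: W B6 -> L2 miss  d=D]
2: R B7 -> L3 hit  d=-]
3: R B2 -> L2 miss wb->B6  d=-]
4: W B2 -> L2 hit  d=D]
5: R B2 -> L2 hit  d=D]
6: W B1 -> L1 miss  d=D]
7: W B6 -> L2 miss wb->B2  d=D]
8: R B3 -> L3 miss  d=-]
9: W B4 -> L0 miss  d=D]
10: R B4 -> L0 hit  d=D]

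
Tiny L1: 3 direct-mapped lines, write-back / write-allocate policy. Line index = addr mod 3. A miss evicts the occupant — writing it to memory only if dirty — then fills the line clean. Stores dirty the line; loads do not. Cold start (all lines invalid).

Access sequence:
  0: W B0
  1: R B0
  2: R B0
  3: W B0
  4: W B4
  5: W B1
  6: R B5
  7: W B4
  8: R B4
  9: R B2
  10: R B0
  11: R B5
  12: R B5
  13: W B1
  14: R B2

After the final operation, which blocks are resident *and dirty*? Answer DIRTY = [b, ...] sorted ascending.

DIRTY = [0, 1]

0: W B0 -> L0 miss  d=D]
1: R B0 -> L0 hit  d=D]
2: R B0 -> L0 hit  d=D]
3: W B0 -> L0 hit  d=D]
4: W B4 -> L1 miss  d=D]
5: W B1 -> L1 miss wb->B4  d=D]
6: R B5 -> L2 miss  d=-]
7: W B4 -> L1 miss wb->B1  d=D]
8: R B4 -> L1 hit  d=D]
9: R B2 -> L2 miss  d=-]
10: R B0 -> L0 hit  d=D]
11: R B5 -> L2 miss  d=-]
12: R B5 -> L2 hit  d=-]
13: W B1 -> L1 miss wb->B4  d=D]
14: R B2 -> L2 miss  d=-]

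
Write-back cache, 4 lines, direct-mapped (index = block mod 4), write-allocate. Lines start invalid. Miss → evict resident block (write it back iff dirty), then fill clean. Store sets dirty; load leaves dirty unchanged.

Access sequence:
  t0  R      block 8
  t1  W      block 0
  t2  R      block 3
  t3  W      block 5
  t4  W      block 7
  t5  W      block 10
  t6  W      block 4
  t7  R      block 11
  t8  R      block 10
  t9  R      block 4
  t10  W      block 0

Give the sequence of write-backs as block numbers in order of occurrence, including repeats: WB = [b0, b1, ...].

0: R B8 → L0 miss [-]
1: W B0 → L0 miss [D]
2: R B3 → L3 miss [-]
3: W B5 → L1 miss [D]
4: W B7 → L3 miss [D]
5: W B10 → L2 miss [D]
6: W B4 → L0 miss wb→B0 [D]
7: R B11 → L3 miss wb→B7 [-]
8: R B10 → L2 hit [D]
9: R B4 → L0 hit [D]
10: W B0 → L0 miss wb→B4 [D]

WB = [0, 7, 4]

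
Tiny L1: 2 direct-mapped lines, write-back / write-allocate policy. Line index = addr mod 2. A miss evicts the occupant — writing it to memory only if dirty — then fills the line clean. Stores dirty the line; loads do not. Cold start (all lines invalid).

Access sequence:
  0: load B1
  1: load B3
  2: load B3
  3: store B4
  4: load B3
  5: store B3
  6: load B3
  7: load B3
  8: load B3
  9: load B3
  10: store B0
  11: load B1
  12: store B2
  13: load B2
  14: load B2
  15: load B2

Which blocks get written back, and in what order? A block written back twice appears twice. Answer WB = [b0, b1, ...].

0: R B1 -> L1 miss  d=-]
1: R B3 -> L1 miss  d=-]
2: R B3 -> L1 hit  d=-]
3: W B4 -> L0 miss  d=D]
4: R B3 -> L1 hit  d=-]
5: W B3 -> L1 hit  d=D]
6: R B3 -> L1 hit  d=D]
7: R B3 -> L1 hit  d=D]
8: R B3 -> L1 hit  d=D]
9: R B3 -> L1 hit  d=D]
10: W B0 -> L0 miss wb->B4  d=D]
11: R B1 -> L1 miss wb->B3  d=-]
12: W B2 -> L0 miss wb->B0  d=D]
13: R B2 -> L0 hit  d=D]
14: R B2 -> L0 hit  d=D]
15: R B2 -> L0 hit  d=D]

WB = [4, 3, 0]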